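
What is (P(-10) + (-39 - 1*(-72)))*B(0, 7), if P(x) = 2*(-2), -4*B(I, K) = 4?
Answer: -29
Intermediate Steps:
B(I, K) = -1 (B(I, K) = -¼*4 = -1)
P(x) = -4
(P(-10) + (-39 - 1*(-72)))*B(0, 7) = (-4 + (-39 - 1*(-72)))*(-1) = (-4 + (-39 + 72))*(-1) = (-4 + 33)*(-1) = 29*(-1) = -29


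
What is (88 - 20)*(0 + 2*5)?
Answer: 680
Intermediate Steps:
(88 - 20)*(0 + 2*5) = 68*(0 + 10) = 68*10 = 680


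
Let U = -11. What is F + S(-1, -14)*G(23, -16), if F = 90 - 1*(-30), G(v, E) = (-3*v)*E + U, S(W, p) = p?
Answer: -15182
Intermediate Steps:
G(v, E) = -11 - 3*E*v (G(v, E) = (-3*v)*E - 11 = -3*E*v - 11 = -11 - 3*E*v)
F = 120 (F = 90 + 30 = 120)
F + S(-1, -14)*G(23, -16) = 120 - 14*(-11 - 3*(-16)*23) = 120 - 14*(-11 + 1104) = 120 - 14*1093 = 120 - 15302 = -15182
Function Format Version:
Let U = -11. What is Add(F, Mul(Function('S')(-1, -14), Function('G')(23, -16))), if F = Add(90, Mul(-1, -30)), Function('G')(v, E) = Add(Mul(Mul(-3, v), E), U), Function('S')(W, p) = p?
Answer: -15182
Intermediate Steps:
Function('G')(v, E) = Add(-11, Mul(-3, E, v)) (Function('G')(v, E) = Add(Mul(Mul(-3, v), E), -11) = Add(Mul(-3, E, v), -11) = Add(-11, Mul(-3, E, v)))
F = 120 (F = Add(90, 30) = 120)
Add(F, Mul(Function('S')(-1, -14), Function('G')(23, -16))) = Add(120, Mul(-14, Add(-11, Mul(-3, -16, 23)))) = Add(120, Mul(-14, Add(-11, 1104))) = Add(120, Mul(-14, 1093)) = Add(120, -15302) = -15182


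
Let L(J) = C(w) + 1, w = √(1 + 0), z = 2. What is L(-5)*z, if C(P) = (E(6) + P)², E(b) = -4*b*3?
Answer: 10084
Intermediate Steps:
E(b) = -12*b
w = 1 (w = √1 = 1)
C(P) = (-72 + P)² (C(P) = (-12*6 + P)² = (-72 + P)²)
L(J) = 5042 (L(J) = (-72 + 1)² + 1 = (-71)² + 1 = 5041 + 1 = 5042)
L(-5)*z = 5042*2 = 10084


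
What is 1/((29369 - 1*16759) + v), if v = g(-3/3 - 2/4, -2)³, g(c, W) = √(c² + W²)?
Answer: 8/101005 ≈ 7.9204e-5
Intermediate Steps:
g(c, W) = √(W² + c²)
v = 125/8 (v = (√((-2)² + (-3/3 - 2/4)²))³ = (√(4 + (-3*⅓ - 2*¼)²))³ = (√(4 + (-1 - ½)²))³ = (√(4 + (-3/2)²))³ = (√(4 + 9/4))³ = (√(25/4))³ = (5/2)³ = 125/8 ≈ 15.625)
1/((29369 - 1*16759) + v) = 1/((29369 - 1*16759) + 125/8) = 1/((29369 - 16759) + 125/8) = 1/(12610 + 125/8) = 1/(101005/8) = 8/101005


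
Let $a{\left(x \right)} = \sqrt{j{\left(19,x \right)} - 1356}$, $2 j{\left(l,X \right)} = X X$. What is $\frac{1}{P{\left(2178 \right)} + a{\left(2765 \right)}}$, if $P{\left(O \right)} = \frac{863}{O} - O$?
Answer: $- \frac{10329864138}{4367517719095} - \frac{2371842 \sqrt{15285026}}{4367517719095} \approx -0.0044883$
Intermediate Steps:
$j{\left(l,X \right)} = \frac{X^{2}}{2}$ ($j{\left(l,X \right)} = \frac{X X}{2} = \frac{X^{2}}{2}$)
$P{\left(O \right)} = - O + \frac{863}{O}$
$a{\left(x \right)} = \sqrt{-1356 + \frac{x^{2}}{2}}$ ($a{\left(x \right)} = \sqrt{\frac{x^{2}}{2} - 1356} = \sqrt{-1356 + \frac{x^{2}}{2}}$)
$\frac{1}{P{\left(2178 \right)} + a{\left(2765 \right)}} = \frac{1}{\left(\left(-1\right) 2178 + \frac{863}{2178}\right) + \frac{\sqrt{-5424 + 2 \cdot 2765^{2}}}{2}} = \frac{1}{\left(-2178 + 863 \cdot \frac{1}{2178}\right) + \frac{\sqrt{-5424 + 2 \cdot 7645225}}{2}} = \frac{1}{\left(-2178 + \frac{863}{2178}\right) + \frac{\sqrt{-5424 + 15290450}}{2}} = \frac{1}{- \frac{4742821}{2178} + \frac{\sqrt{15285026}}{2}}$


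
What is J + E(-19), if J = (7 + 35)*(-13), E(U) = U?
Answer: -565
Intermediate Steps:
J = -546 (J = 42*(-13) = -546)
J + E(-19) = -546 - 19 = -565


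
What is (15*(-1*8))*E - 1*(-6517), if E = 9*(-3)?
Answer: 9757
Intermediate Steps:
E = -27
(15*(-1*8))*E - 1*(-6517) = (15*(-1*8))*(-27) - 1*(-6517) = (15*(-8))*(-27) + 6517 = -120*(-27) + 6517 = 3240 + 6517 = 9757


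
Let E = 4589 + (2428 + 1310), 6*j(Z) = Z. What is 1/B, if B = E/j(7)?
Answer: 7/49962 ≈ 0.00014011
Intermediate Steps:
j(Z) = Z/6
E = 8327 (E = 4589 + 3738 = 8327)
B = 49962/7 (B = 8327/(((⅙)*7)) = 8327/(7/6) = 8327*(6/7) = 49962/7 ≈ 7137.4)
1/B = 1/(49962/7) = 7/49962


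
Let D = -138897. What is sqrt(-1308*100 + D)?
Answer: I*sqrt(269697) ≈ 519.32*I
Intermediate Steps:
sqrt(-1308*100 + D) = sqrt(-1308*100 - 138897) = sqrt(-130800 - 138897) = sqrt(-269697) = I*sqrt(269697)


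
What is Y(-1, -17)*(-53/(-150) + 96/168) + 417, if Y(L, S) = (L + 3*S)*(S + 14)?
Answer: 98221/175 ≈ 561.26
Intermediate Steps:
Y(L, S) = (14 + S)*(L + 3*S) (Y(L, S) = (L + 3*S)*(14 + S) = (14 + S)*(L + 3*S))
Y(-1, -17)*(-53/(-150) + 96/168) + 417 = (3*(-17)² + 14*(-1) + 42*(-17) - 1*(-17))*(-53/(-150) + 96/168) + 417 = (3*289 - 14 - 714 + 17)*(-53*(-1/150) + 96*(1/168)) + 417 = (867 - 14 - 714 + 17)*(53/150 + 4/7) + 417 = 156*(971/1050) + 417 = 25246/175 + 417 = 98221/175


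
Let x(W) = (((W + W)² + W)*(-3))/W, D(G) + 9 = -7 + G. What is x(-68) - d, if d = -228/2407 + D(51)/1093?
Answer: 2139046822/2630851 ≈ 813.06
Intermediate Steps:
D(G) = -16 + G (D(G) = -9 + (-7 + G) = -16 + G)
x(W) = (-12*W² - 3*W)/W (x(W) = (((2*W)² + W)*(-3))/W = ((4*W² + W)*(-3))/W = ((W + 4*W²)*(-3))/W = (-12*W² - 3*W)/W)
d = -164959/2630851 (d = -228/2407 + (-16 + 51)/1093 = -228*1/2407 + 35*(1/1093) = -228/2407 + 35/1093 = -164959/2630851 ≈ -0.062702)
x(-68) - d = (-3 - 12*(-68)) - 1*(-164959/2630851) = (-3 + 816) + 164959/2630851 = 813 + 164959/2630851 = 2139046822/2630851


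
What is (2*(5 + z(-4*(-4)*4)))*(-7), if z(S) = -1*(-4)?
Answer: -126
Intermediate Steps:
z(S) = 4
(2*(5 + z(-4*(-4)*4)))*(-7) = (2*(5 + 4))*(-7) = (2*9)*(-7) = 18*(-7) = -126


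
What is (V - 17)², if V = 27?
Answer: 100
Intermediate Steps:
(V - 17)² = (27 - 17)² = 10² = 100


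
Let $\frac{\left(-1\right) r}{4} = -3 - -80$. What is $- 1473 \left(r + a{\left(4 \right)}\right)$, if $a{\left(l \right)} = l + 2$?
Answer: $444846$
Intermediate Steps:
$r = -308$ ($r = - 4 \left(-3 - -80\right) = - 4 \left(-3 + 80\right) = \left(-4\right) 77 = -308$)
$a{\left(l \right)} = 2 + l$
$- 1473 \left(r + a{\left(4 \right)}\right) = - 1473 \left(-308 + \left(2 + 4\right)\right) = - 1473 \left(-308 + 6\right) = \left(-1473\right) \left(-302\right) = 444846$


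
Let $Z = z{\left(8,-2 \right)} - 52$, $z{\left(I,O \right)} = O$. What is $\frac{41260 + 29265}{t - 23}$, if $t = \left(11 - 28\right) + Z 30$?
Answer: $- \frac{14105}{332} \approx -42.485$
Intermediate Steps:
$Z = -54$ ($Z = -2 - 52 = -54$)
$t = -1637$ ($t = \left(11 - 28\right) - 1620 = -17 - 1620 = -1637$)
$\frac{41260 + 29265}{t - 23} = \frac{41260 + 29265}{-1637 - 23} = \frac{70525}{-1660} = 70525 \left(- \frac{1}{1660}\right) = - \frac{14105}{332}$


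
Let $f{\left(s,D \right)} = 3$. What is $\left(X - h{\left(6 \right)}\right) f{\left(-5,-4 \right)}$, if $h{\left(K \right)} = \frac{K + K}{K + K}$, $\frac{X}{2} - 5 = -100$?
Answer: $-573$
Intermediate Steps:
$X = -190$ ($X = 10 + 2 \left(-100\right) = 10 - 200 = -190$)
$h{\left(K \right)} = 1$ ($h{\left(K \right)} = \frac{2 K}{2 K} = 2 K \frac{1}{2 K} = 1$)
$\left(X - h{\left(6 \right)}\right) f{\left(-5,-4 \right)} = \left(-190 - 1\right) 3 = \left(-191\right) 3 = -573$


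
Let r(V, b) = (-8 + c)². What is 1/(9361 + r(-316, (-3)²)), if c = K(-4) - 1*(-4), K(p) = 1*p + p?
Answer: 1/9505 ≈ 0.00010521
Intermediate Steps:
K(p) = 2*p (K(p) = p + p = 2*p)
c = -4 (c = 2*(-4) - 1*(-4) = -8 + 4 = -4)
r(V, b) = 144 (r(V, b) = (-8 - 4)² = (-12)² = 144)
1/(9361 + r(-316, (-3)²)) = 1/(9361 + 144) = 1/9505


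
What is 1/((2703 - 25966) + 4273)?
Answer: -1/18990 ≈ -5.2659e-5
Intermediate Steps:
1/((2703 - 25966) + 4273) = 1/(-23263 + 4273) = 1/(-18990) = -1/18990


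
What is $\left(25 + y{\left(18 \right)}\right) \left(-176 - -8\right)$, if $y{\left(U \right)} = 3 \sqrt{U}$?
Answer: $-4200 - 1512 \sqrt{2} \approx -6338.3$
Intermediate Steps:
$\left(25 + y{\left(18 \right)}\right) \left(-176 - -8\right) = \left(25 + 3 \sqrt{18}\right) \left(-176 - -8\right) = \left(25 + 3 \cdot 3 \sqrt{2}\right) \left(-176 + 8\right) = \left(25 + 9 \sqrt{2}\right) \left(-168\right) = -4200 - 1512 \sqrt{2}$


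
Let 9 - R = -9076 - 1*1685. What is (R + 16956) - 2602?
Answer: 25124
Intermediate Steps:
R = 10770 (R = 9 - (-9076 - 1*1685) = 9 - (-9076 - 1685) = 9 - 1*(-10761) = 9 + 10761 = 10770)
(R + 16956) - 2602 = (10770 + 16956) - 2602 = 27726 - 2602 = 25124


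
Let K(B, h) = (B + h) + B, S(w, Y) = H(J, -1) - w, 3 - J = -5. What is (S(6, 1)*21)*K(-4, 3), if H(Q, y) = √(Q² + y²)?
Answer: 630 - 105*√65 ≈ -216.54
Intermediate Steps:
J = 8 (J = 3 - 1*(-5) = 3 + 5 = 8)
S(w, Y) = √65 - w (S(w, Y) = √(8² + (-1)²) - w = √(64 + 1) - w = √65 - w)
K(B, h) = h + 2*B
(S(6, 1)*21)*K(-4, 3) = ((√65 - 1*6)*21)*(3 + 2*(-4)) = ((√65 - 6)*21)*(3 - 8) = ((-6 + √65)*21)*(-5) = (-126 + 21*√65)*(-5) = 630 - 105*√65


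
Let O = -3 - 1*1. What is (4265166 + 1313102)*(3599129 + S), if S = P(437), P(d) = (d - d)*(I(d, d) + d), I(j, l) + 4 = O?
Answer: 20076906128572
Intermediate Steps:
O = -4 (O = -3 - 1 = -4)
I(j, l) = -8 (I(j, l) = -4 - 4 = -8)
P(d) = 0 (P(d) = (d - d)*(-8 + d) = 0*(-8 + d) = 0)
S = 0
(4265166 + 1313102)*(3599129 + S) = (4265166 + 1313102)*(3599129 + 0) = 5578268*3599129 = 20076906128572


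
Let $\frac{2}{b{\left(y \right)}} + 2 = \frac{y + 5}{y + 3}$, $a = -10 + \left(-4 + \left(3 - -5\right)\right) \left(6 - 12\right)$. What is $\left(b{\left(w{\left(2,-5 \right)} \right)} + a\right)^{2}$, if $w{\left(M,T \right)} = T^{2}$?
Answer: $\frac{220900}{169} \approx 1307.1$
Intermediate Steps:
$a = -34$ ($a = -10 + \left(-4 + \left(3 + 5\right)\right) \left(-6\right) = -10 + \left(-4 + 8\right) \left(-6\right) = -10 + 4 \left(-6\right) = -10 - 24 = -34$)
$b{\left(y \right)} = \frac{2}{-2 + \frac{5 + y}{3 + y}}$ ($b{\left(y \right)} = \frac{2}{-2 + \frac{y + 5}{y + 3}} = \frac{2}{-2 + \frac{5 + y}{3 + y}}$)
$\left(b{\left(w{\left(2,-5 \right)} \right)} + a\right)^{2} = \left(\frac{2 \left(-3 - \left(-5\right)^{2}\right)}{1 + \left(-5\right)^{2}} - 34\right)^{2} = \left(\frac{2 \left(-3 - 25\right)}{1 + 25} - 34\right)^{2} = \left(\frac{2 \left(-3 - 25\right)}{26} - 34\right)^{2} = \left(2 \cdot \frac{1}{26} \left(-28\right) - 34\right)^{2} = \left(- \frac{28}{13} - 34\right)^{2} = \left(- \frac{470}{13}\right)^{2} = \frac{220900}{169}$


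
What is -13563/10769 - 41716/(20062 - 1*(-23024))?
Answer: -46982501/21090597 ≈ -2.2276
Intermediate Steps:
-13563/10769 - 41716/(20062 - 1*(-23024)) = -13563*1/10769 - 41716/(20062 + 23024) = -1233/979 - 41716/43086 = -1233/979 - 41716*1/43086 = -1233/979 - 20858/21543 = -46982501/21090597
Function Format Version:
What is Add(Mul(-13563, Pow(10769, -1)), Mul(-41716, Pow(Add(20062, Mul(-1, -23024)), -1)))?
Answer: Rational(-46982501, 21090597) ≈ -2.2276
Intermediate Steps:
Add(Mul(-13563, Pow(10769, -1)), Mul(-41716, Pow(Add(20062, Mul(-1, -23024)), -1))) = Add(Mul(-13563, Rational(1, 10769)), Mul(-41716, Pow(Add(20062, 23024), -1))) = Add(Rational(-1233, 979), Mul(-41716, Pow(43086, -1))) = Add(Rational(-1233, 979), Mul(-41716, Rational(1, 43086))) = Add(Rational(-1233, 979), Rational(-20858, 21543)) = Rational(-46982501, 21090597)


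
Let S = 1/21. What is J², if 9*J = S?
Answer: 1/35721 ≈ 2.7995e-5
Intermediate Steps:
S = 1/21 ≈ 0.047619
J = 1/189 (J = (⅑)*(1/21) = 1/189 ≈ 0.0052910)
J² = (1/189)² = 1/35721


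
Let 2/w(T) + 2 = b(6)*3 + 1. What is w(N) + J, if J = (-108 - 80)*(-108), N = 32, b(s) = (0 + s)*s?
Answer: 2172530/107 ≈ 20304.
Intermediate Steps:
b(s) = s² (b(s) = s*s = s²)
w(T) = 2/107 (w(T) = 2/(-2 + (6²*3 + 1)) = 2/(-2 + (36*3 + 1)) = 2/(-2 + (108 + 1)) = 2/(-2 + 109) = 2/107)
J = 20304 (J = -188*(-108) = 20304)
w(N) + J = 2/107 + 20304 = 2172530/107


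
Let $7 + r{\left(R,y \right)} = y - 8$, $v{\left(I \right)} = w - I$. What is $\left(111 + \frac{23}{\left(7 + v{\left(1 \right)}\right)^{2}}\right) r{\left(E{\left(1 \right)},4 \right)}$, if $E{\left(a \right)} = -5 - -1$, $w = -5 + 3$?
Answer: $- \frac{19789}{16} \approx -1236.8$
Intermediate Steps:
$w = -2$
$E{\left(a \right)} = -4$ ($E{\left(a \right)} = -5 + 1 = -4$)
$v{\left(I \right)} = -2 - I$
$r{\left(R,y \right)} = -15 + y$ ($r{\left(R,y \right)} = -7 + \left(y - 8\right) = -7 + \left(-8 + y\right) = -15 + y$)
$\left(111 + \frac{23}{\left(7 + v{\left(1 \right)}\right)^{2}}\right) r{\left(E{\left(1 \right)},4 \right)} = \left(111 + \frac{23}{\left(7 - 3\right)^{2}}\right) \left(-15 + 4\right) = \left(111 + \frac{23}{\left(7 - 3\right)^{2}}\right) \left(-11\right) = \left(111 + \frac{23}{4^{2}}\right) \left(-11\right) = \left(111 + \frac{23}{16}\right) \left(-11\right) = \frac{1799}{16} \left(-11\right) = - \frac{19789}{16}$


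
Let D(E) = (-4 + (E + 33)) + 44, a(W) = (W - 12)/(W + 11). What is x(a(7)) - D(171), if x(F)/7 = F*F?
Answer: -78881/324 ≈ -243.46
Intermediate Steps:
a(W) = (-12 + W)/(11 + W)
D(E) = 73 + E (D(E) = (-4 + (33 + E)) + 44 = (29 + E) + 44 = 73 + E)
x(F) = 7*F² (x(F) = 7*(F*F) = 7*F²)
x(a(7)) - D(171) = 7*((-12 + 7)/(11 + 7))² - (73 + 171) = 7*(-5/18)² - 1*244 = 7*((1/18)*(-5))² - 244 = 7*(-5/18)² - 244 = 7*(25/324) - 244 = 175/324 - 244 = -78881/324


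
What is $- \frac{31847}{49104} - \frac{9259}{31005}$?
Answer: $- \frac{160230019}{169163280} \approx -0.94719$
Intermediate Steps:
$- \frac{31847}{49104} - \frac{9259}{31005} = - \frac{160230019}{169163280}$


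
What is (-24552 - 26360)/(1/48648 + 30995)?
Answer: -2476766976/1507844761 ≈ -1.6426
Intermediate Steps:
(-24552 - 26360)/(1/48648 + 30995) = -50912/(1/48648 + 30995) = -50912/1507844761/48648 = -50912*48648/1507844761 = -2476766976/1507844761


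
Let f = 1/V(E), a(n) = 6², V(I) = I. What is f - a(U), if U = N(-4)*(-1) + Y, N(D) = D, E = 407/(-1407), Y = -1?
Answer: -16059/407 ≈ -39.457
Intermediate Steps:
E = -407/1407 (E = 407*(-1/1407) = -407/1407 ≈ -0.28927)
U = 3 (U = -4*(-1) - 1 = 4 - 1 = 3)
a(n) = 36
f = -1407/407 (f = 1/(-407/1407) = -1407/407 ≈ -3.4570)
f - a(U) = -1407/407 - 1*36 = -1407/407 - 36 = -16059/407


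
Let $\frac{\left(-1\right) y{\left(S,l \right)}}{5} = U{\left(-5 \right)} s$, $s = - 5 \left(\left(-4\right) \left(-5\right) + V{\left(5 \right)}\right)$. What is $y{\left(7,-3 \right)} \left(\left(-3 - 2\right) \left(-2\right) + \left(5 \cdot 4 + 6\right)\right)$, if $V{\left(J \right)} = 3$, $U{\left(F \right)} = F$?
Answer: $-103500$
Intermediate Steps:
$s = -115$ ($s = - 5 \left(\left(-4\right) \left(-5\right) + 3\right) = - 5 \left(20 + 3\right) = \left(-5\right) 23 = -115$)
$y{\left(S,l \right)} = -2875$ ($y{\left(S,l \right)} = - 5 \left(\left(-5\right) \left(-115\right)\right) = \left(-5\right) 575 = -2875$)
$y{\left(7,-3 \right)} \left(\left(-3 - 2\right) \left(-2\right) + \left(5 \cdot 4 + 6\right)\right) = - 2875 \left(\left(-3 - 2\right) \left(-2\right) + \left(5 \cdot 4 + 6\right)\right) = - 2875 \left(\left(-5\right) \left(-2\right) + \left(20 + 6\right)\right) = - 2875 \left(10 + 26\right) = \left(-2875\right) 36 = -103500$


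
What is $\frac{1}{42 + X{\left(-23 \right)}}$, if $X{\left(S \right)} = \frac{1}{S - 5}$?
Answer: $\frac{28}{1175} \approx 0.02383$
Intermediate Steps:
$X{\left(S \right)} = \frac{1}{-5 + S}$
$\frac{1}{42 + X{\left(-23 \right)}} = \frac{1}{42 + \frac{1}{-5 - 23}} = \frac{1}{42 + \frac{1}{-28}} = \frac{1}{42 - \frac{1}{28}} = \frac{1}{\frac{1175}{28}} = \frac{28}{1175}$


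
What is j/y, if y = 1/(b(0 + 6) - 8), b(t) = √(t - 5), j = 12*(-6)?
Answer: 504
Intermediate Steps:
j = -72
b(t) = √(-5 + t)
y = -⅐ (y = 1/(√(-5 + (0 + 6)) - 8) = 1/(√(-5 + 6) - 8) = 1/(√1 - 8) = 1/(1 - 8) = 1/(-7) = -⅐ ≈ -0.14286)
j/y = -72/(-⅐) = -7*(-72) = 504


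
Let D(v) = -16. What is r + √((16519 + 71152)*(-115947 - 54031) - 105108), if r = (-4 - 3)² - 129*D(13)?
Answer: 2113 + I*√14902246346 ≈ 2113.0 + 1.2207e+5*I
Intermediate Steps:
r = 2113 (r = (-4 - 3)² - 129*(-16) = (-7)² + 2064 = 49 + 2064 = 2113)
r + √((16519 + 71152)*(-115947 - 54031) - 105108) = 2113 + √((16519 + 71152)*(-115947 - 54031) - 105108) = 2113 + √(87671*(-169978) - 105108) = 2113 + √(-14902141238 - 105108) = 2113 + √(-14902246346) = 2113 + I*√14902246346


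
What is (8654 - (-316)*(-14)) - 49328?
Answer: -45098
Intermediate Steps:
(8654 - (-316)*(-14)) - 49328 = (8654 - 1*4424) - 49328 = (8654 - 4424) - 49328 = 4230 - 49328 = -45098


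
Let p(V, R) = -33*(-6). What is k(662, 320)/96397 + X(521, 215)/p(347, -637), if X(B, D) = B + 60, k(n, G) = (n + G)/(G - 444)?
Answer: 868078879/295842393 ≈ 2.9343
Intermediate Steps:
k(n, G) = (G + n)/(-444 + G)
X(B, D) = 60 + B
p(V, R) = 198
k(662, 320)/96397 + X(521, 215)/p(347, -637) = ((320 + 662)/(-444 + 320))/96397 + (60 + 521)/198 = (982/(-124))*(1/96397) + 581*(1/198) = -1/124*982*(1/96397) + 581/198 = -491/62*1/96397 + 581/198 = -491/5976614 + 581/198 = 868078879/295842393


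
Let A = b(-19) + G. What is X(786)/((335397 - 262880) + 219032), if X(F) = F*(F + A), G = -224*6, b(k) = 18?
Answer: -141480/97183 ≈ -1.4558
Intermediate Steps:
G = -1344
A = -1326 (A = 18 - 1344 = -1326)
X(F) = F*(-1326 + F) (X(F) = F*(F - 1326) = F*(-1326 + F))
X(786)/((335397 - 262880) + 219032) = (786*(-1326 + 786))/((335397 - 262880) + 219032) = (786*(-540))/(72517 + 219032) = -424440/291549 = -424440*1/291549 = -141480/97183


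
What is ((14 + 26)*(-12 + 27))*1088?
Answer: 652800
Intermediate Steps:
((14 + 26)*(-12 + 27))*1088 = (40*15)*1088 = 600*1088 = 652800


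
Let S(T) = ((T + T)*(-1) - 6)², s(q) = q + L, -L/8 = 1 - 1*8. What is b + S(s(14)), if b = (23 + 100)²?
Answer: 36445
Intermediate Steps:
L = 56 (L = -8*(1 - 1*8) = -8*(1 - 8) = -8*(-7) = 56)
b = 15129 (b = 123² = 15129)
s(q) = 56 + q (s(q) = q + 56 = 56 + q)
S(T) = (-6 - 2*T)² (S(T) = ((2*T)*(-1) - 6)² = (-2*T - 6)² = (-6 - 2*T)²)
b + S(s(14)) = 15129 + 4*(3 + (56 + 14))² = 15129 + 4*(3 + 70)² = 15129 + 4*73² = 15129 + 4*5329 = 15129 + 21316 = 36445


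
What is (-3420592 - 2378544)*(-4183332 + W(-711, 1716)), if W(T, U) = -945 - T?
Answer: 24261068198976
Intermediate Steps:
(-3420592 - 2378544)*(-4183332 + W(-711, 1716)) = (-3420592 - 2378544)*(-4183332 + (-945 - 1*(-711))) = -5799136*(-4183332 + (-945 + 711)) = -5799136*(-4183332 - 234) = -5799136*(-4183566) = 24261068198976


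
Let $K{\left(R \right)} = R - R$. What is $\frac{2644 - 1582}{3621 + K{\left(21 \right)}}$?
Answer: $\frac{354}{1207} \approx 0.29329$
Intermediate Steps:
$K{\left(R \right)} = 0$
$\frac{2644 - 1582}{3621 + K{\left(21 \right)}} = \frac{2644 - 1582}{3621 + 0} = \frac{1062}{3621} = 1062 \cdot \frac{1}{3621} = \frac{354}{1207}$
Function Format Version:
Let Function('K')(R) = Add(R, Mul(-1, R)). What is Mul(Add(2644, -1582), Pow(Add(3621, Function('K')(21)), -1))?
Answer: Rational(354, 1207) ≈ 0.29329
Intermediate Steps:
Function('K')(R) = 0
Mul(Add(2644, -1582), Pow(Add(3621, Function('K')(21)), -1)) = Mul(Add(2644, -1582), Pow(Add(3621, 0), -1)) = Mul(1062, Pow(3621, -1)) = Mul(1062, Rational(1, 3621)) = Rational(354, 1207)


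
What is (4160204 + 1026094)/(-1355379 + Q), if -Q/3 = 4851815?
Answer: -864383/2651804 ≈ -0.32596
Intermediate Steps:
Q = -14555445 (Q = -3*4851815 = -14555445)
(4160204 + 1026094)/(-1355379 + Q) = (4160204 + 1026094)/(-1355379 - 14555445) = 5186298/(-15910824) = 5186298*(-1/15910824) = -864383/2651804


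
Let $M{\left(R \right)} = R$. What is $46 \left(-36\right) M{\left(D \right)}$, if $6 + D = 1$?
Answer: $8280$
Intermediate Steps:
$D = -5$ ($D = -6 + 1 = -5$)
$46 \left(-36\right) M{\left(D \right)} = 46 \left(-36\right) \left(-5\right) = \left(-1656\right) \left(-5\right) = 8280$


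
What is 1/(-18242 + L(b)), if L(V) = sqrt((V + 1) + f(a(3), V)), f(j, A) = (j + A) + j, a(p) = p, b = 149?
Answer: -18242/332770259 - sqrt(305)/332770259 ≈ -5.4871e-5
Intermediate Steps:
f(j, A) = A + 2*j (f(j, A) = (A + j) + j = A + 2*j)
L(V) = sqrt(7 + 2*V) (L(V) = sqrt((V + 1) + (V + 2*3)) = sqrt((1 + V) + (V + 6)) = sqrt((1 + V) + (6 + V)) = sqrt(7 + 2*V))
1/(-18242 + L(b)) = 1/(-18242 + sqrt(7 + 2*149)) = 1/(-18242 + sqrt(7 + 298)) = 1/(-18242 + sqrt(305))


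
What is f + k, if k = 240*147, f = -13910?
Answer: 21370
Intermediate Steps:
k = 35280
f + k = -13910 + 35280 = 21370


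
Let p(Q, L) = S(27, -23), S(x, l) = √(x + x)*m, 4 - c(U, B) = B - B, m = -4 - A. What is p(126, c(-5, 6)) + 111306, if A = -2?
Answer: 111306 - 6*√6 ≈ 1.1129e+5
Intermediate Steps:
m = -2 (m = -4 - 1*(-2) = -4 + 2 = -2)
c(U, B) = 4 (c(U, B) = 4 - (B - B) = 4 - 1*0 = 4 + 0 = 4)
S(x, l) = -2*√2*√x (S(x, l) = √(x + x)*(-2) = √(2*x)*(-2) = (√2*√x)*(-2) = -2*√2*√x)
p(Q, L) = -6*√6 (p(Q, L) = -2*√2*√27 = -2*√2*3*√3 = -6*√6)
p(126, c(-5, 6)) + 111306 = -6*√6 + 111306 = 111306 - 6*√6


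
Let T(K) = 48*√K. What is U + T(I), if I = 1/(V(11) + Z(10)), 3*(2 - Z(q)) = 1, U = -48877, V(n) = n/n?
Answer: -48877 + 12*√6 ≈ -48848.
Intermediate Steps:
V(n) = 1
Z(q) = 5/3 (Z(q) = 2 - ⅓*1 = 2 - ⅓ = 5/3)
I = 3/8 (I = 1/(1 + 5/3) = 1/(8/3) = 3/8 ≈ 0.37500)
U + T(I) = -48877 + 48*√(3/8) = -48877 + 48*(√6/4) = -48877 + 12*√6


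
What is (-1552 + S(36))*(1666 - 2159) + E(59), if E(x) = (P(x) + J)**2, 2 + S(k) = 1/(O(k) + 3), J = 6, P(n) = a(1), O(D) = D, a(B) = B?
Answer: 29880176/39 ≈ 7.6616e+5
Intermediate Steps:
P(n) = 1
S(k) = -2 + 1/(3 + k) (S(k) = -2 + 1/(k + 3) = -2 + 1/(3 + k))
E(x) = 49 (E(x) = (1 + 6)**2 = 7**2 = 49)
(-1552 + S(36))*(1666 - 2159) + E(59) = (-1552 + (-5 - 2*36)/(3 + 36))*(1666 - 2159) + 49 = (-1552 + (-5 - 72)/39)*(-493) + 49 = (-1552 + (1/39)*(-77))*(-493) + 49 = (-1552 - 77/39)*(-493) + 49 = -60605/39*(-493) + 49 = 29878265/39 + 49 = 29880176/39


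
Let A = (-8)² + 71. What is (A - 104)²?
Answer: 961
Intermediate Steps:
A = 135 (A = 64 + 71 = 135)
(A - 104)² = (135 - 104)² = 31² = 961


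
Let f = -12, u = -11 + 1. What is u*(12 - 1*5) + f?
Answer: -82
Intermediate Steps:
u = -10
u*(12 - 1*5) + f = -10*(12 - 1*5) - 12 = -10*(12 - 5) - 12 = -10*7 - 12 = -70 - 12 = -82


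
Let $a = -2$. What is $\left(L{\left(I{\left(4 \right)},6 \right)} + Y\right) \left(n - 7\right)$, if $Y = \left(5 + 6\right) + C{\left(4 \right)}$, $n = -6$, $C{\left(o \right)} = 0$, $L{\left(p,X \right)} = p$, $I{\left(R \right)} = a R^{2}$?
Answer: $273$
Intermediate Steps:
$I{\left(R \right)} = - 2 R^{2}$
$Y = 11$ ($Y = \left(5 + 6\right) + 0 = 11 + 0 = 11$)
$\left(L{\left(I{\left(4 \right)},6 \right)} + Y\right) \left(n - 7\right) = \left(- 2 \cdot 4^{2} + 11\right) \left(-6 - 7\right) = \left(\left(-2\right) 16 + 11\right) \left(-13\right) = \left(-32 + 11\right) \left(-13\right) = \left(-21\right) \left(-13\right) = 273$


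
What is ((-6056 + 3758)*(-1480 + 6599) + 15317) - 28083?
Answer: -11776228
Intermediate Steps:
((-6056 + 3758)*(-1480 + 6599) + 15317) - 28083 = (-2298*5119 + 15317) - 28083 = (-11763462 + 15317) - 28083 = -11748145 - 28083 = -11776228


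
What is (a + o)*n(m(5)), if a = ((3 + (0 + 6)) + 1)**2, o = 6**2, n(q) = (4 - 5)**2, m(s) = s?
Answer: 136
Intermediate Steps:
n(q) = 1 (n(q) = (-1)**2 = 1)
o = 36
a = 100 (a = ((3 + 6) + 1)**2 = (9 + 1)**2 = 10**2 = 100)
(a + o)*n(m(5)) = (100 + 36)*1 = 136*1 = 136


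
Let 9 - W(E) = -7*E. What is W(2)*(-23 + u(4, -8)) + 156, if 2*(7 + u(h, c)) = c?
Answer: -626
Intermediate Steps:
u(h, c) = -7 + c/2
W(E) = 9 + 7*E (W(E) = 9 - (-7)*E = 9 + 7*E)
W(2)*(-23 + u(4, -8)) + 156 = (9 + 7*2)*(-23 + (-7 + (½)*(-8))) + 156 = (9 + 14)*(-23 + (-7 - 4)) + 156 = 23*(-23 - 11) + 156 = 23*(-34) + 156 = -782 + 156 = -626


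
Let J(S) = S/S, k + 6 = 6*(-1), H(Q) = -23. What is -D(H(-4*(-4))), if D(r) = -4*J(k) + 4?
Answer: 0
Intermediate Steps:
k = -12 (k = -6 + 6*(-1) = -6 - 6 = -12)
J(S) = 1
D(r) = 0 (D(r) = -4*1 + 4 = -4 + 4 = 0)
-D(H(-4*(-4))) = -1*0 = 0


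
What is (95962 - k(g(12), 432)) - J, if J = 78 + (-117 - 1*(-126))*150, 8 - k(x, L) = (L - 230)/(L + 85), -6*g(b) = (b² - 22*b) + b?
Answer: 48870144/517 ≈ 94526.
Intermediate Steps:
g(b) = -b²/6 + 7*b/2 (g(b) = -((b² - 22*b) + b)/6 = -(b² - 21*b)/6 = -b²/6 + 7*b/2)
k(x, L) = 8 - (-230 + L)/(85 + L) (k(x, L) = 8 - (L - 230)/(L + 85) = 8 - (-230 + L)/(85 + L))
J = 1428 (J = 78 + (-117 + 126)*150 = 78 + 9*150 = 78 + 1350 = 1428)
(95962 - k(g(12), 432)) - J = (95962 - 7*(130 + 432)/(85 + 432)) - 1*1428 = (95962 - 7*562/517) - 1428 = (95962 - 1*3934/517) - 1428 = (95962 - 3934/517) - 1428 = 49608420/517 - 1428 = 48870144/517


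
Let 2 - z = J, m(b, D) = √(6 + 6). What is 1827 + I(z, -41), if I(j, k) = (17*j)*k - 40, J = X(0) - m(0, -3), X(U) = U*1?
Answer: 393 - 1394*√3 ≈ -2021.5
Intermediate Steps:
m(b, D) = 2*√3 (m(b, D) = √12 = 2*√3)
X(U) = U
J = -2*√3 (J = 0 - 2*√3 = -2*√3 ≈ -3.4641)
z = 2 + 2*√3 (z = 2 - (-2)*√3 = 2 + 2*√3 ≈ 5.4641)
I(j, k) = -40 + 17*j*k (I(j, k) = 17*j*k - 40 = -40 + 17*j*k)
1827 + I(z, -41) = 1827 + (-40 + 17*(2 + 2*√3)*(-41)) = 1827 + (-40 + (-1394 - 1394*√3)) = 1827 + (-1434 - 1394*√3) = 393 - 1394*√3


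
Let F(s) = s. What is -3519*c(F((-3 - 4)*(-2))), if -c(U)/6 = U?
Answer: 295596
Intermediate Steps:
c(U) = -6*U
-3519*c(F((-3 - 4)*(-2))) = -(-21114)*(-3 - 4)*(-2) = -(-21114)*(-7*(-2)) = -(-21114)*14 = -3519*(-84) = 295596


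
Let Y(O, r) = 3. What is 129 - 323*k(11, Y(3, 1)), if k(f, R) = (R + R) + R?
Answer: -2778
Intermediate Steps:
k(f, R) = 3*R (k(f, R) = 2*R + R = 3*R)
129 - 323*k(11, Y(3, 1)) = 129 - 969*3 = 129 - 323*9 = 129 - 2907 = -2778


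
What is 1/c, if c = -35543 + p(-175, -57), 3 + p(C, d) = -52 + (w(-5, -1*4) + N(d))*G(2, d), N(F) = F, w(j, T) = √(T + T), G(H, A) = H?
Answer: -1116/39854593 - I*√2/318836744 ≈ -2.8002e-5 - 4.4355e-9*I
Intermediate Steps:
w(j, T) = √2*√T (w(j, T) = √(2*T) = √2*√T)
p(C, d) = -55 + 2*d + 4*I*√2 (p(C, d) = -3 + (-52 + (√2*√(-1*4) + d)*2) = -3 + (-52 + (√2*√(-4) + d)*2) = -3 + (-52 + (√2*(2*I) + d)*2) = -3 + (-52 + (2*I*√2 + d)*2) = -3 + (-52 + (d + 2*I*√2)*2) = -3 + (-52 + (2*d + 4*I*√2)) = -3 + (-52 + 2*d + 4*I*√2) = -55 + 2*d + 4*I*√2)
c = -35712 + 4*I*√2 (c = -35543 + (-55 + 2*(-57) + 4*I*√2) = -35543 + (-55 - 114 + 4*I*√2) = -35543 + (-169 + 4*I*√2) = -35712 + 4*I*√2 ≈ -35712.0 + 5.6569*I)
1/c = 1/(-35712 + 4*I*√2)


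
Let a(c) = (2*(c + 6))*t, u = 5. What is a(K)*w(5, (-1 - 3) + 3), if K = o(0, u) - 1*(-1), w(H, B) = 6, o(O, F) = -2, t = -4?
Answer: -240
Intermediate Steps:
K = -1 (K = -2 - 1*(-1) = -2 + 1 = -1)
a(c) = -48 - 8*c (a(c) = (2*(c + 6))*(-4) = (2*(6 + c))*(-4) = (12 + 2*c)*(-4) = -48 - 8*c)
a(K)*w(5, (-1 - 3) + 3) = (-48 - 8*(-1))*6 = (-48 + 8)*6 = -40*6 = -240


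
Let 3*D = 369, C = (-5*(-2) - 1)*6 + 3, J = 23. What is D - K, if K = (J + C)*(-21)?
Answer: 1803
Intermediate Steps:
C = 57 (C = (10 - 1)*6 + 3 = 9*6 + 3 = 54 + 3 = 57)
K = -1680 (K = (23 + 57)*(-21) = 80*(-21) = -1680)
D = 123 (D = (⅓)*369 = 123)
D - K = 123 - 1*(-1680) = 123 + 1680 = 1803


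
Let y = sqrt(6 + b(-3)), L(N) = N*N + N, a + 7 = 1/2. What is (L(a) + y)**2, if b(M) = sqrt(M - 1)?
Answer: (143 + 4*sqrt(2)*sqrt(3 + I))**2/16 ≈ 1461.6 + 30.803*I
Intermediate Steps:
b(M) = sqrt(-1 + M)
a = -13/2 (a = -7 + 1/2 = -13/2 ≈ -6.5000)
L(N) = N + N**2 (L(N) = N**2 + N = N + N**2)
y = sqrt(6 + 2*I) (y = sqrt(6 + sqrt(-1 - 3)) = sqrt(6 + sqrt(-4)) = sqrt(6 + 2*I) ≈ 2.4824 + 0.40284*I)
(L(a) + y)**2 = (-13*(1 - 13/2)/2 + sqrt(6 + 2*I))**2 = (-13/2*(-11/2) + sqrt(6 + 2*I))**2 = (143/4 + sqrt(6 + 2*I))**2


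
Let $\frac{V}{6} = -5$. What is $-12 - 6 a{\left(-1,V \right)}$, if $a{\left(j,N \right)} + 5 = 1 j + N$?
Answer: $204$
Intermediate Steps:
$V = -30$ ($V = 6 \left(-5\right) = -30$)
$a{\left(j,N \right)} = -5 + N + j$ ($a{\left(j,N \right)} = -5 + \left(1 j + N\right) = -5 + \left(j + N\right) = -5 + \left(N + j\right) = -5 + N + j$)
$-12 - 6 a{\left(-1,V \right)} = -12 - 6 \left(-5 - 30 - 1\right) = -12 - -216 = -12 + 216 = 204$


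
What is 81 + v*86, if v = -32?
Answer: -2671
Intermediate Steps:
81 + v*86 = 81 - 32*86 = 81 - 2752 = -2671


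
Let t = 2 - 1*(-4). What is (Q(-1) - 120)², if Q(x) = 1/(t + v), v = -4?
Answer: 57121/4 ≈ 14280.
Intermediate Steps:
t = 6 (t = 2 + 4 = 6)
Q(x) = ½ (Q(x) = 1/(6 - 4) = 1/2 = ½)
(Q(-1) - 120)² = (½ - 120)² = (-239/2)² = 57121/4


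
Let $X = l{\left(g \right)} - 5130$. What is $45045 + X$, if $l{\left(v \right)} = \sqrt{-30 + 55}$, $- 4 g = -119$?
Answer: $39920$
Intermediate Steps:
$g = \frac{119}{4}$ ($g = \left(- \frac{1}{4}\right) \left(-119\right) = \frac{119}{4} \approx 29.75$)
$l{\left(v \right)} = 5$ ($l{\left(v \right)} = \sqrt{25} = 5$)
$X = -5125$ ($X = 5 - 5130 = -5125$)
$45045 + X = 45045 - 5125 = 39920$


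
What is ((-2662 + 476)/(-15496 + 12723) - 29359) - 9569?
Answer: -107945158/2773 ≈ -38927.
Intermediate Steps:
((-2662 + 476)/(-15496 + 12723) - 29359) - 9569 = (-2186/(-2773) - 29359) - 9569 = (-2186*(-1/2773) - 29359) - 9569 = (2186/2773 - 29359) - 9569 = -81410321/2773 - 9569 = -107945158/2773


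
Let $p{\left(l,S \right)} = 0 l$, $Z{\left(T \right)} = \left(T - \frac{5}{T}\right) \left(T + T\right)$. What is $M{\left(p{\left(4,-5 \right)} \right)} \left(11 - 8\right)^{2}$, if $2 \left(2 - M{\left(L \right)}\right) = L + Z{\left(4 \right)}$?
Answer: $-81$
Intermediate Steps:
$Z{\left(T \right)} = 2 T \left(T - \frac{5}{T}\right)$ ($Z{\left(T \right)} = \left(T - \frac{5}{T}\right) 2 T = 2 T \left(T - \frac{5}{T}\right)$)
$p{\left(l,S \right)} = 0$
$M{\left(L \right)} = -9 - \frac{L}{2}$ ($M{\left(L \right)} = 2 - \frac{L - \left(10 - 2 \cdot 4^{2}\right)}{2} = 2 - \frac{L + \left(-10 + 2 \cdot 16\right)}{2} = 2 - \frac{L + \left(-10 + 32\right)}{2} = 2 - \frac{L + 22}{2} = 2 - \frac{22 + L}{2} = 2 - \left(11 + \frac{L}{2}\right) = -9 - \frac{L}{2}$)
$M{\left(p{\left(4,-5 \right)} \right)} \left(11 - 8\right)^{2} = \left(-9 - 0\right) \left(11 - 8\right)^{2} = \left(-9 + 0\right) 3^{2} = \left(-9\right) 9 = -81$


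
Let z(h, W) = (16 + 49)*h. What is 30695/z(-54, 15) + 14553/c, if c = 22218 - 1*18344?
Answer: -260890/52299 ≈ -4.9884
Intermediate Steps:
z(h, W) = 65*h
c = 3874 (c = 22218 - 18344 = 3874)
30695/z(-54, 15) + 14553/c = 30695/((65*(-54))) + 14553/3874 = 30695/(-3510) + 14553*(1/3874) = 30695*(-1/3510) + 14553/3874 = -6139/702 + 14553/3874 = -260890/52299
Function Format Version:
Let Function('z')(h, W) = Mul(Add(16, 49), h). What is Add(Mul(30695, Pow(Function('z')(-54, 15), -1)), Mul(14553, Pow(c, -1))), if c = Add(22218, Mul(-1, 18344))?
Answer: Rational(-260890, 52299) ≈ -4.9884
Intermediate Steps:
Function('z')(h, W) = Mul(65, h)
c = 3874 (c = Add(22218, -18344) = 3874)
Add(Mul(30695, Pow(Function('z')(-54, 15), -1)), Mul(14553, Pow(c, -1))) = Add(Mul(30695, Pow(Mul(65, -54), -1)), Mul(14553, Pow(3874, -1))) = Add(Mul(30695, Pow(-3510, -1)), Mul(14553, Rational(1, 3874))) = Add(Mul(30695, Rational(-1, 3510)), Rational(14553, 3874)) = Add(Rational(-6139, 702), Rational(14553, 3874)) = Rational(-260890, 52299)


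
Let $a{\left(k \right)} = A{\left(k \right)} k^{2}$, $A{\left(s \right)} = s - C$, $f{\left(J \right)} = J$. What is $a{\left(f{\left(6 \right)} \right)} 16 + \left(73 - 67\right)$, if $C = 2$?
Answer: $2310$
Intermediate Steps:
$A{\left(s \right)} = -2 + s$ ($A{\left(s \right)} = s - 2 = -2 + s$)
$a{\left(k \right)} = k^{2} \left(-2 + k\right)$ ($a{\left(k \right)} = \left(-2 + k\right) k^{2} = k^{2} \left(-2 + k\right)$)
$a{\left(f{\left(6 \right)} \right)} 16 + \left(73 - 67\right) = 6^{2} \left(-2 + 6\right) 16 + \left(73 - 67\right) = 36 \cdot 4 \cdot 16 + 6 = 144 \cdot 16 + 6 = 2304 + 6 = 2310$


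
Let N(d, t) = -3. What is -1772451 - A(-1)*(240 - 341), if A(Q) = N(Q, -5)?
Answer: -1772754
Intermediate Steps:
A(Q) = -3
-1772451 - A(-1)*(240 - 341) = -1772451 - (-3)*(240 - 341) = -1772451 - (-3)*(-101) = -1772451 - 1*303 = -1772451 - 303 = -1772754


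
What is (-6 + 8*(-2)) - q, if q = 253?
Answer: -275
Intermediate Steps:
(-6 + 8*(-2)) - q = (-6 + 8*(-2)) - 1*253 = (-6 - 16) - 253 = -22 - 253 = -275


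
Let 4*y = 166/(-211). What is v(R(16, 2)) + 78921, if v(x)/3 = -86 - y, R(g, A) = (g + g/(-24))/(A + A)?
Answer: 33196035/422 ≈ 78664.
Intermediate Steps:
y = -83/422 (y = (166/(-211))/4 = (166*(-1/211))/4 = (¼)*(-166/211) = -83/422 ≈ -0.19668)
R(g, A) = 23*g/(48*A) (R(g, A) = (g + g*(-1/24))/((2*A)) = (g - g/24)*(1/(2*A)) = (23*g/24)*(1/(2*A)) = 23*g/(48*A))
v(x) = -108627/422 (v(x) = 3*(-86 - 1*(-83/422)) = 3*(-86 + 83/422) = 3*(-36209/422) = -108627/422)
v(R(16, 2)) + 78921 = -108627/422 + 78921 = 33196035/422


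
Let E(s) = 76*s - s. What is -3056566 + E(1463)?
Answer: -2946841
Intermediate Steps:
E(s) = 75*s
-3056566 + E(1463) = -3056566 + 75*1463 = -3056566 + 109725 = -2946841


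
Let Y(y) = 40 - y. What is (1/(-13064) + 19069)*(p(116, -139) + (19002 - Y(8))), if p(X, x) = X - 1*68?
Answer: 2368857499235/6532 ≈ 3.6265e+8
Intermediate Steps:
p(X, x) = -68 + X (p(X, x) = X - 68 = -68 + X)
(1/(-13064) + 19069)*(p(116, -139) + (19002 - Y(8))) = (1/(-13064) + 19069)*((-68 + 116) + (19002 - (40 - 1*8))) = (-1/13064 + 19069)*(48 + (19002 - (40 - 8))) = 249117415*(48 + (19002 - 1*32))/13064 = 249117415*(48 + (19002 - 32))/13064 = 249117415*(48 + 18970)/13064 = (249117415/13064)*19018 = 2368857499235/6532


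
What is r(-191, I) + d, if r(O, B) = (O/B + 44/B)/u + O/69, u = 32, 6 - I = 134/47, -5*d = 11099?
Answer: -3633882101/1633920 ≈ -2224.0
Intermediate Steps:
d = -11099/5 (d = -⅕*11099 = -11099/5 ≈ -2219.8)
I = 148/47 (I = 6 - 134/47 = 148/47 ≈ 3.1489)
r(O, B) = O/69 + 11/(8*B) + O/(32*B) (r(O, B) = (O/B + 44/B)/32 + O/69 = (44/B + O/B)*(1/32) + O*(1/69) = (11/(8*B) + O/(32*B)) + O/69 = O/69 + 11/(8*B) + O/(32*B))
r(-191, I) + d = (3036 + 69*(-191) + 32*(148/47)*(-191))/(2208*(148/47)) - 11099/5 = (1/2208)*(47/148)*(3036 - 13179 - 904576/47) - 11099/5 = (1/2208)*(47/148)*(-1381297/47) - 11099/5 = -1381297/326784 - 11099/5 = -3633882101/1633920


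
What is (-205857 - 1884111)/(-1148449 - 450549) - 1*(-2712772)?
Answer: 2168859546212/799499 ≈ 2.7128e+6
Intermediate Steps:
(-205857 - 1884111)/(-1148449 - 450549) - 1*(-2712772) = -2089968/(-1598998) + 2712772 = -2089968*(-1/1598998) + 2712772 = 1044984/799499 + 2712772 = 2168859546212/799499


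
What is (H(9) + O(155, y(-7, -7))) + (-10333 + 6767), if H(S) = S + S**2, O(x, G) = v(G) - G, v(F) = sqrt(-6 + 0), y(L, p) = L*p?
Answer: -3525 + I*sqrt(6) ≈ -3525.0 + 2.4495*I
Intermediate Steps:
v(F) = I*sqrt(6) (v(F) = sqrt(-6) = I*sqrt(6))
O(x, G) = -G + I*sqrt(6) (O(x, G) = I*sqrt(6) - G = -G + I*sqrt(6))
(H(9) + O(155, y(-7, -7))) + (-10333 + 6767) = (9*(1 + 9) + (-(-7)*(-7) + I*sqrt(6))) + (-10333 + 6767) = (9*10 + (-1*49 + I*sqrt(6))) - 3566 = (90 + (-49 + I*sqrt(6))) - 3566 = (41 + I*sqrt(6)) - 3566 = -3525 + I*sqrt(6)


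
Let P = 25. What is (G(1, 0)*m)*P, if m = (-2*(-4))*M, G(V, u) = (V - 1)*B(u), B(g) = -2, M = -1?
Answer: 0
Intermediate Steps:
G(V, u) = 2 - 2*V (G(V, u) = (V - 1)*(-2) = (-1 + V)*(-2) = 2 - 2*V)
m = -8 (m = -2*(-4)*(-1) = 8*(-1) = -8)
(G(1, 0)*m)*P = ((2 - 2*1)*(-8))*25 = ((2 - 2)*(-8))*25 = (0*(-8))*25 = 0*25 = 0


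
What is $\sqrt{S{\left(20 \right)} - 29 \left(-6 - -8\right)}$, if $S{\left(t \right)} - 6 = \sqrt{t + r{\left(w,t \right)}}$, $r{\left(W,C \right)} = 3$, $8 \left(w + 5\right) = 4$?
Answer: $\sqrt{-52 + \sqrt{23}} \approx 6.8705 i$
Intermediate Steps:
$w = - \frac{9}{2}$ ($w = -5 + \frac{1}{8} \cdot 4 = -5 + \frac{1}{2} = - \frac{9}{2} \approx -4.5$)
$S{\left(t \right)} = 6 + \sqrt{3 + t}$ ($S{\left(t \right)} = 6 + \sqrt{t + 3} = 6 + \sqrt{3 + t}$)
$\sqrt{S{\left(20 \right)} - 29 \left(-6 - -8\right)} = \sqrt{\left(6 + \sqrt{3 + 20}\right) - 29 \left(-6 - -8\right)} = \sqrt{\left(6 + \sqrt{23}\right) - 29 \left(-6 + 8\right)} = \sqrt{\left(6 + \sqrt{23}\right) - 58} = \sqrt{-52 + \sqrt{23}}$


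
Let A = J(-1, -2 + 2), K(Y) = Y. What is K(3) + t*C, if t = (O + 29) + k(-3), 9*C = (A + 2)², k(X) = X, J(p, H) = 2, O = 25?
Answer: 281/3 ≈ 93.667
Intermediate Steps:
A = 2
C = 16/9 (C = (2 + 2)²/9 = (⅑)*4² = (⅑)*16 = 16/9 ≈ 1.7778)
t = 51 (t = (25 + 29) - 3 = 54 - 3 = 51)
K(3) + t*C = 3 + 51*(16/9) = 3 + 272/3 = 281/3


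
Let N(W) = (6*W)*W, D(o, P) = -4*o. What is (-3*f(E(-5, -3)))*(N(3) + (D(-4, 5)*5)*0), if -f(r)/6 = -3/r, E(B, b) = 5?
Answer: -2916/5 ≈ -583.20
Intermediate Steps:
f(r) = 18/r (f(r) = -(-18)/r = 18/r)
N(W) = 6*W²
(-3*f(E(-5, -3)))*(N(3) + (D(-4, 5)*5)*0) = (-54/5)*(6*3² + (-4*(-4)*5)*0) = (-54/5)*(6*9 + (16*5)*0) = (-3*18/5)*(54 + 80*0) = -54*(54 + 0)/5 = -54/5*54 = -2916/5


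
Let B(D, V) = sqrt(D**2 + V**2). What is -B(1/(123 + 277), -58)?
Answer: -sqrt(538240001)/400 ≈ -58.000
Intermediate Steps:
-B(1/(123 + 277), -58) = -sqrt((1/(123 + 277))**2 + (-58)**2) = -sqrt((1/400)**2 + 3364) = -sqrt(1/160000 + 3364) = -sqrt(538240001/160000) = -sqrt(538240001)/400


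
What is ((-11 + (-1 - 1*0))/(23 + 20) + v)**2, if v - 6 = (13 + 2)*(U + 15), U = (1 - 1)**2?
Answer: 98426241/1849 ≈ 53232.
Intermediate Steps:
U = 0 (U = 0**2 = 0)
v = 231 (v = 6 + (13 + 2)*(0 + 15) = 6 + 15*15 = 6 + 225 = 231)
((-11 + (-1 - 1*0))/(23 + 20) + v)**2 = ((-11 + (-1 - 1*0))/(23 + 20) + 231)**2 = ((-11 + (-1 + 0))/43 + 231)**2 = ((-11 - 1)*(1/43) + 231)**2 = (-12*1/43 + 231)**2 = (-12/43 + 231)**2 = (9921/43)**2 = 98426241/1849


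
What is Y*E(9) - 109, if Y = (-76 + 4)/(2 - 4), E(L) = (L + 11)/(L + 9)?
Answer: -69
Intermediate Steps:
E(L) = (11 + L)/(9 + L)
Y = 36 (Y = -72/(-2) = -72*(-1/2) = 36)
Y*E(9) - 109 = 36*((11 + 9)/(9 + 9)) - 109 = 36*(20/18) - 109 = 36*((1/18)*20) - 109 = 36*(10/9) - 109 = 40 - 109 = -69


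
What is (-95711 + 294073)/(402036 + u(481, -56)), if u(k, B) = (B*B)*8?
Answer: 99181/213562 ≈ 0.46441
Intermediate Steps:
u(k, B) = 8*B² (u(k, B) = B²*8 = 8*B²)
(-95711 + 294073)/(402036 + u(481, -56)) = (-95711 + 294073)/(402036 + 8*(-56)²) = 198362/(402036 + 8*3136) = 198362/(402036 + 25088) = 198362/427124 = 198362*(1/427124) = 99181/213562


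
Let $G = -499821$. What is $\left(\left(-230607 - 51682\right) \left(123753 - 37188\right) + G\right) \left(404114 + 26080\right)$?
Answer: $-10512585003918564$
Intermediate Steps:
$\left(\left(-230607 - 51682\right) \left(123753 - 37188\right) + G\right) \left(404114 + 26080\right) = \left(\left(-230607 - 51682\right) \left(123753 - 37188\right) - 499821\right) \left(404114 + 26080\right) = \left(\left(-282289\right) 86565 - 499821\right) 430194 = \left(-24436347285 - 499821\right) 430194 = \left(-24436847106\right) 430194 = -10512585003918564$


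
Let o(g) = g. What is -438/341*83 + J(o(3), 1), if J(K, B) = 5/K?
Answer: -107357/1023 ≈ -104.94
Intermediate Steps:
-438/341*83 + J(o(3), 1) = -438/341*83 + 5/3 = -36354/341 + 5/3 = -107357/1023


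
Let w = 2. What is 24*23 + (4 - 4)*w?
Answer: 552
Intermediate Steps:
24*23 + (4 - 4)*w = 24*23 + (4 - 4)*2 = 552 + 0*2 = 552 + 0 = 552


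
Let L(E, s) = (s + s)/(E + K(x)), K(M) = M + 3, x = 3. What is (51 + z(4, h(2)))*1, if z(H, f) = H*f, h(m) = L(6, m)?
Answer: 157/3 ≈ 52.333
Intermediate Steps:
K(M) = 3 + M
L(E, s) = 2*s/(6 + E) (L(E, s) = (s + s)/(E + (3 + 3)) = (2*s)/(E + 6) = (2*s)/(6 + E) = 2*s/(6 + E))
h(m) = m/6 (h(m) = 2*m/(6 + 6) = 2*m/12 = 2*m*(1/12) = m/6)
(51 + z(4, h(2)))*1 = (51 + 4*((1/6)*2))*1 = (51 + 4*(1/3))*1 = (51 + 4/3)*1 = (157/3)*1 = 157/3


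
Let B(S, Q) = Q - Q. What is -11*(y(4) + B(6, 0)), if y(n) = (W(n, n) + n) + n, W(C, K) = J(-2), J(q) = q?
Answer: -66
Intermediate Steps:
W(C, K) = -2
B(S, Q) = 0
y(n) = -2 + 2*n (y(n) = (-2 + n) + n = -2 + 2*n)
-11*(y(4) + B(6, 0)) = -11*((-2 + 2*4) + 0) = -11*((-2 + 8) + 0) = -11*(6 + 0) = -11*6 = -66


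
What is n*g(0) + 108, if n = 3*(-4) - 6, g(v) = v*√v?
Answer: 108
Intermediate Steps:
g(v) = v^(3/2)
n = -18 (n = -12 - 6 = -18)
n*g(0) + 108 = -18*0^(3/2) + 108 = -18*0 + 108 = 0 + 108 = 108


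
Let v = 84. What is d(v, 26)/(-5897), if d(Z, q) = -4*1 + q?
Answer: -22/5897 ≈ -0.0037307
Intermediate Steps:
d(Z, q) = -4 + q
d(v, 26)/(-5897) = (-4 + 26)/(-5897) = 22*(-1/5897) = -22/5897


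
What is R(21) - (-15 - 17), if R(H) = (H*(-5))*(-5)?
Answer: 557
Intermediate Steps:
R(H) = 25*H (R(H) = -5*H*(-5) = 25*H)
R(21) - (-15 - 17) = 25*21 - (-15 - 17) = 525 - 1*(-32) = 525 + 32 = 557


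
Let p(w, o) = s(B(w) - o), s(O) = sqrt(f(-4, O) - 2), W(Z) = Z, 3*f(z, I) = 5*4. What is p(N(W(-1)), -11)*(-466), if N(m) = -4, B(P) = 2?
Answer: -466*sqrt(42)/3 ≈ -1006.7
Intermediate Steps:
f(z, I) = 20/3 (f(z, I) = (5*4)/3 = (1/3)*20 = 20/3)
s(O) = sqrt(42)/3 (s(O) = sqrt(20/3 - 2) = sqrt(14/3) = sqrt(42)/3)
p(w, o) = sqrt(42)/3
p(N(W(-1)), -11)*(-466) = (sqrt(42)/3)*(-466) = -466*sqrt(42)/3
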